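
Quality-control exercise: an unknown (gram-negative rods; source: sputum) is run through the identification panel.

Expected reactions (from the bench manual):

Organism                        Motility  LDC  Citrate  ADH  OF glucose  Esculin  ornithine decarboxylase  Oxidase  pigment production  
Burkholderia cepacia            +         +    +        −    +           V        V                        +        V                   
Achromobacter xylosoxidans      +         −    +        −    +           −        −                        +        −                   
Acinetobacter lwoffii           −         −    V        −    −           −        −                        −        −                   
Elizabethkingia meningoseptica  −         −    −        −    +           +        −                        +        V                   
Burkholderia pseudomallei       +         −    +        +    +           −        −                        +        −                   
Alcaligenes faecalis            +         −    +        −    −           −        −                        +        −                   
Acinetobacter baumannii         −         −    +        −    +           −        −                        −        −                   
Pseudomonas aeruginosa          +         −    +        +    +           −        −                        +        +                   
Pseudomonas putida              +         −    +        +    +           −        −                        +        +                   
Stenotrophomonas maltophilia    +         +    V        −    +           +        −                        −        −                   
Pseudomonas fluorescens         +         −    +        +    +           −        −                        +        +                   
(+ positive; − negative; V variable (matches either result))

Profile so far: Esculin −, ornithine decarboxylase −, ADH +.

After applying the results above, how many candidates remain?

4

ADH +: excludes 7 organisms — 4 left.
ornithine decarboxylase −: all 4 remaining candidates are consistent.
Esculin −: all 4 remaining candidates are consistent.
Still consistent: Burkholderia pseudomallei, Pseudomonas aeruginosa, Pseudomonas fluorescens, Pseudomonas putida.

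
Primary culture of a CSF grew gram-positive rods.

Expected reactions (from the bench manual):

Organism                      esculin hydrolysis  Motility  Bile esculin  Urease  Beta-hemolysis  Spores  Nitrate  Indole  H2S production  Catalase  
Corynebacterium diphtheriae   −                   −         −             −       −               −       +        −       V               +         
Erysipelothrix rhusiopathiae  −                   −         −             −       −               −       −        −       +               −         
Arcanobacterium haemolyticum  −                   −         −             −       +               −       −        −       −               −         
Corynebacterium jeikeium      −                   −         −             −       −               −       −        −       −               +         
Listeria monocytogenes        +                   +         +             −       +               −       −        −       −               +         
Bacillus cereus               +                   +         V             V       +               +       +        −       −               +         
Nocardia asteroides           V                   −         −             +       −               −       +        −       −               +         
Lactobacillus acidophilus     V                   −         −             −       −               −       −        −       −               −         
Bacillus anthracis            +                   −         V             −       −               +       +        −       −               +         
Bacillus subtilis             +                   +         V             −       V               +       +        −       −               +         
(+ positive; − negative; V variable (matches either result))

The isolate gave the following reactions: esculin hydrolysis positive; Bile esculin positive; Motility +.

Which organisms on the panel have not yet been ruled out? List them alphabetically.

Bacillus cereus, Bacillus subtilis, Listeria monocytogenes

esculin hydrolysis +: excludes Corynebacterium diphtheriae, Erysipelothrix rhusiopathiae, Arcanobacterium haemolyticum, Corynebacterium jeikeium — 6 left.
Bile esculin +: excludes Nocardia asteroides, Lactobacillus acidophilus — 4 left.
Motility +: excludes Bacillus anthracis — 3 left.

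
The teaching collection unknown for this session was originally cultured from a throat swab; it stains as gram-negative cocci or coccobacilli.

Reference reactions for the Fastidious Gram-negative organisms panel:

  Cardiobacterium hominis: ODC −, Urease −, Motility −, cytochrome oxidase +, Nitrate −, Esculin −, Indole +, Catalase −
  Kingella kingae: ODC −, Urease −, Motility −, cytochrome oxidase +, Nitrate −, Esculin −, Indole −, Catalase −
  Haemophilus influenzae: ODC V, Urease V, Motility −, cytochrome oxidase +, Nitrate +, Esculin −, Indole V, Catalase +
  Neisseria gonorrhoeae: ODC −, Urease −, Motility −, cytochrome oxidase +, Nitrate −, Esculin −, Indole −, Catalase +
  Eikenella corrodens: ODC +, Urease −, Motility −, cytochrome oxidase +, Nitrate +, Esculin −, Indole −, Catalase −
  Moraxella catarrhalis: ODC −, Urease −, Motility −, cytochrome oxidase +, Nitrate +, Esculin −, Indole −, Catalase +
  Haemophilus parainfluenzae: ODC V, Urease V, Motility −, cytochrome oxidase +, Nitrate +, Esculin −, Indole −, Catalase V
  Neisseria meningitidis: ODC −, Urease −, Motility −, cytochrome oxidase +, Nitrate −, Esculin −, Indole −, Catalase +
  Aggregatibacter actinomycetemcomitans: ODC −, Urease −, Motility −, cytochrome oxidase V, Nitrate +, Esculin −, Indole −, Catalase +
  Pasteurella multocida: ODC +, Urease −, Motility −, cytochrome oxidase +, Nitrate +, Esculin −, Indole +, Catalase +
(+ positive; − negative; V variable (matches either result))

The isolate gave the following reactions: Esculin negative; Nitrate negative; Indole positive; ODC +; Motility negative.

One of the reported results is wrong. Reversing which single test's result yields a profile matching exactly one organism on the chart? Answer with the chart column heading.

As reported, no row in the chart matches all 5 reactions.
Reversing Indole → still no organism matches.
Reversing ODC (to −) → unique match: Cardiobacterium hominis.
Reversing Motility → still no organism matches.
Reversing Esculin → still no organism matches.
Reversing Nitrate → 2 organisms match (not unique).

ODC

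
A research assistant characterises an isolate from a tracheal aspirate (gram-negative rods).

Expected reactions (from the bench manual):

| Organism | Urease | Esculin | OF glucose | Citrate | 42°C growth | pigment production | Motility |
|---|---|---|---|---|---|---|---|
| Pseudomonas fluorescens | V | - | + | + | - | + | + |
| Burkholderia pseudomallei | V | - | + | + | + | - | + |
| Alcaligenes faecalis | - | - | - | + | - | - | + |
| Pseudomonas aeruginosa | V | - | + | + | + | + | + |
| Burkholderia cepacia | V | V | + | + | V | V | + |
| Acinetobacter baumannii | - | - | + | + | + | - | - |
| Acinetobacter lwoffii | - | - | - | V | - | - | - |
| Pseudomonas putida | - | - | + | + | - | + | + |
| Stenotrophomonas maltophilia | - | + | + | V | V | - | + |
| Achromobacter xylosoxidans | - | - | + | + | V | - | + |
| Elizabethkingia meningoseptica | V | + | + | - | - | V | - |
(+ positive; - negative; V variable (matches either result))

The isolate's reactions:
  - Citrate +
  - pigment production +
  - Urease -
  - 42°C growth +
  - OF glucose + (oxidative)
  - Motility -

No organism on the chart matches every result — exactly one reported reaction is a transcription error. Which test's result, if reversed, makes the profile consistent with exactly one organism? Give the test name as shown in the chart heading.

pigment production

As reported, no row in the chart matches all 6 reactions.
Reversing Urease → still no organism matches.
Reversing pigment production (to -) → unique match: Acinetobacter baumannii.
Reversing OF glucose → still no organism matches.
Reversing 42°C growth → still no organism matches.
Reversing Motility → 2 organisms match (not unique).
Reversing Citrate → still no organism matches.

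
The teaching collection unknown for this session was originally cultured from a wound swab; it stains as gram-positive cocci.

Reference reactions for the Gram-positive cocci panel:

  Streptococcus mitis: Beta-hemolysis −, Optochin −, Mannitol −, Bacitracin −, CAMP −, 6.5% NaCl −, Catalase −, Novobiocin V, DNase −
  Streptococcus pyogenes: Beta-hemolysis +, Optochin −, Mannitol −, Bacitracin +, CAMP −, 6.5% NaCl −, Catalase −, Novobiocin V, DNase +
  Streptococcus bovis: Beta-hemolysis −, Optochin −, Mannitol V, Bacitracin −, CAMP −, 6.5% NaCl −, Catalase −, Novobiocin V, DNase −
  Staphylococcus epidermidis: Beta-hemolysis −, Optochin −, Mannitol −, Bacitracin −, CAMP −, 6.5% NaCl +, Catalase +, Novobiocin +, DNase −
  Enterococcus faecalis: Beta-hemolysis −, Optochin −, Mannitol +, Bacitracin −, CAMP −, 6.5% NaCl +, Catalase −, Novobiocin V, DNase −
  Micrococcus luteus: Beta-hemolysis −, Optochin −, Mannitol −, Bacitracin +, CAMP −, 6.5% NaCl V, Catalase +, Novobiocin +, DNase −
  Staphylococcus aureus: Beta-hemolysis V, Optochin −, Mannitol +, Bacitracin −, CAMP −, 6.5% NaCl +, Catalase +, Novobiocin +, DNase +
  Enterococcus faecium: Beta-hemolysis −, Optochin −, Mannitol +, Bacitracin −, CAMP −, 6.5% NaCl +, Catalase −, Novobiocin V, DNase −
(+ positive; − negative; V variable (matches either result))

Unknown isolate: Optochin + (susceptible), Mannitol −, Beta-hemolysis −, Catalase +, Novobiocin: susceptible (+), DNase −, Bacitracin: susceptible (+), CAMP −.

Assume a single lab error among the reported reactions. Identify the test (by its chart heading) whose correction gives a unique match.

As reported, no row in the chart matches all 8 reactions.
Reversing Beta-hemolysis → still no organism matches.
Reversing Catalase → still no organism matches.
Reversing CAMP → still no organism matches.
Reversing Novobiocin → still no organism matches.
Reversing Mannitol → still no organism matches.
Reversing Bacitracin → still no organism matches.
Reversing DNase → still no organism matches.
Reversing Optochin (to −) → unique match: Micrococcus luteus.

Optochin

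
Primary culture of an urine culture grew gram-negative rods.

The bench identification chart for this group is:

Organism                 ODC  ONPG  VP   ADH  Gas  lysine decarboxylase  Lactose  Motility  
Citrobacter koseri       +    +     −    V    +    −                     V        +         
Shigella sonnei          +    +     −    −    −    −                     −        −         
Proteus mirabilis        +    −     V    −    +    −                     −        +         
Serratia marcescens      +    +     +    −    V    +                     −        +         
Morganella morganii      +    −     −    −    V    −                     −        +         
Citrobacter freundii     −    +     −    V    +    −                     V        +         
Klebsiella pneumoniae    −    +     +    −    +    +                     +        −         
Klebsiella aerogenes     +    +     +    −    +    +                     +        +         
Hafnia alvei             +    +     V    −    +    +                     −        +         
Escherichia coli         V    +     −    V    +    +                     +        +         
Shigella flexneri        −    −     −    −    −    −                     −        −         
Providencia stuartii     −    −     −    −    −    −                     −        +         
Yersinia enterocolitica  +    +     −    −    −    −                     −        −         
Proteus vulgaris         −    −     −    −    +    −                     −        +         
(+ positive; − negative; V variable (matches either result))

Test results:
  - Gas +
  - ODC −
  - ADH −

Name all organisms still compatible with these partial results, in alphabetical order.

Citrobacter freundii, Escherichia coli, Klebsiella pneumoniae, Proteus vulgaris

ADH −: all 14 remaining candidates are consistent.
Gas +: excludes Shigella sonnei, Shigella flexneri, Providencia stuartii, Yersinia enterocolitica — 10 left.
ODC −: excludes 6 organisms — 4 left.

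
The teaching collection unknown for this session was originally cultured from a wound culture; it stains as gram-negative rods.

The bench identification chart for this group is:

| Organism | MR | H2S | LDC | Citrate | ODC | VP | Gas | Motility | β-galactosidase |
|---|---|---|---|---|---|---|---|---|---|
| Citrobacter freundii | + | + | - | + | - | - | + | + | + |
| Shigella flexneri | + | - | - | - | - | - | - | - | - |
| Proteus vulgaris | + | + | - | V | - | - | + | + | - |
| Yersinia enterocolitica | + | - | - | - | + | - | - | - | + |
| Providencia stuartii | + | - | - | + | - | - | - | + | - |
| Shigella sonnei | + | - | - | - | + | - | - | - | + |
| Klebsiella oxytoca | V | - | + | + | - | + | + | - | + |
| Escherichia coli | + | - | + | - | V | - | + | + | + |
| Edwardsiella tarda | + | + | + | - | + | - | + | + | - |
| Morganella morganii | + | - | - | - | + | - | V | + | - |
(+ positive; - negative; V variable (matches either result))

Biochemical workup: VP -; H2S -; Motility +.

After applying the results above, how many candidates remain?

H2S -: excludes Citrobacter freundii, Proteus vulgaris, Edwardsiella tarda — 7 left.
Motility +: excludes Shigella flexneri, Yersinia enterocolitica, Shigella sonnei, Klebsiella oxytoca — 3 left.
VP -: all 3 remaining candidates are consistent.
Still consistent: Escherichia coli, Morganella morganii, Providencia stuartii.

3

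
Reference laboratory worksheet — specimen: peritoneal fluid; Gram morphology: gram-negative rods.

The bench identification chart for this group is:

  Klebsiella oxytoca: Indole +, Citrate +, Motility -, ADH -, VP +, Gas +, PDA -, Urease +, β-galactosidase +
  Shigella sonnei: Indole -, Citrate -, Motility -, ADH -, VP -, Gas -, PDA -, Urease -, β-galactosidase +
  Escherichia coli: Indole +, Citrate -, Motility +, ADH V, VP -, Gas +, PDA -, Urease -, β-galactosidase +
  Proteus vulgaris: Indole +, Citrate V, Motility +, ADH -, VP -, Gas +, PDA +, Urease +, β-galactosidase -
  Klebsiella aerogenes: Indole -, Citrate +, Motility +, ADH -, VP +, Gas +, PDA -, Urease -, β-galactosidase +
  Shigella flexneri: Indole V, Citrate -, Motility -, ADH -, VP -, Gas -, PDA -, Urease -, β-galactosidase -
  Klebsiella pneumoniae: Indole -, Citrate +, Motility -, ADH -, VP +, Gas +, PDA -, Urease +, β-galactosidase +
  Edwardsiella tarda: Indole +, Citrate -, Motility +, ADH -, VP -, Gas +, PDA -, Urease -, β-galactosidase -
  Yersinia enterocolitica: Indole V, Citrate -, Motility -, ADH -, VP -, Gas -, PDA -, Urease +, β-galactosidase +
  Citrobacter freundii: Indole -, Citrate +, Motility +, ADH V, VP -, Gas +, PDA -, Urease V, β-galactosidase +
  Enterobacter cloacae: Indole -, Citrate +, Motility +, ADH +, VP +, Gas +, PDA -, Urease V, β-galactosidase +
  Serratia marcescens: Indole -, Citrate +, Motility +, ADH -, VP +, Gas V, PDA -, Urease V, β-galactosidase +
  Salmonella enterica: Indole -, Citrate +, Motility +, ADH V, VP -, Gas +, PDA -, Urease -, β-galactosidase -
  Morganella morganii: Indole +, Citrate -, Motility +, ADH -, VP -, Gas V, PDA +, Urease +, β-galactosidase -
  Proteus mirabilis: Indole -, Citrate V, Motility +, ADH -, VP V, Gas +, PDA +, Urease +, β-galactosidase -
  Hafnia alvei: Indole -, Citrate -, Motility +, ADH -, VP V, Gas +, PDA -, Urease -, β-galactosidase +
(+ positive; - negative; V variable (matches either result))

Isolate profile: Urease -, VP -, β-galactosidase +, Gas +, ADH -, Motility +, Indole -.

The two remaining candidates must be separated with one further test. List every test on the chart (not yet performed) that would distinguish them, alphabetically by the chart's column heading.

Indole -: excludes 5 organisms — 11 left.
Urease -: excludes Klebsiella pneumoniae, Yersinia enterocolitica, Proteus mirabilis — 8 left.
Gas +: excludes Shigella sonnei, Shigella flexneri — 6 left.
ADH -: excludes Enterobacter cloacae — 5 left.
Motility +: all 5 remaining candidates are consistent.
VP -: excludes Klebsiella aerogenes, Serratia marcescens — 3 left.
β-galactosidase +: excludes Salmonella enterica — 2 left.
Two candidates remain: Citrobacter freundii and Hafnia alvei.
  Citrate: Citrobacter freundii +, Hafnia alvei - — discriminates.
  PDA: - vs - — same for both, does not separate.

Citrate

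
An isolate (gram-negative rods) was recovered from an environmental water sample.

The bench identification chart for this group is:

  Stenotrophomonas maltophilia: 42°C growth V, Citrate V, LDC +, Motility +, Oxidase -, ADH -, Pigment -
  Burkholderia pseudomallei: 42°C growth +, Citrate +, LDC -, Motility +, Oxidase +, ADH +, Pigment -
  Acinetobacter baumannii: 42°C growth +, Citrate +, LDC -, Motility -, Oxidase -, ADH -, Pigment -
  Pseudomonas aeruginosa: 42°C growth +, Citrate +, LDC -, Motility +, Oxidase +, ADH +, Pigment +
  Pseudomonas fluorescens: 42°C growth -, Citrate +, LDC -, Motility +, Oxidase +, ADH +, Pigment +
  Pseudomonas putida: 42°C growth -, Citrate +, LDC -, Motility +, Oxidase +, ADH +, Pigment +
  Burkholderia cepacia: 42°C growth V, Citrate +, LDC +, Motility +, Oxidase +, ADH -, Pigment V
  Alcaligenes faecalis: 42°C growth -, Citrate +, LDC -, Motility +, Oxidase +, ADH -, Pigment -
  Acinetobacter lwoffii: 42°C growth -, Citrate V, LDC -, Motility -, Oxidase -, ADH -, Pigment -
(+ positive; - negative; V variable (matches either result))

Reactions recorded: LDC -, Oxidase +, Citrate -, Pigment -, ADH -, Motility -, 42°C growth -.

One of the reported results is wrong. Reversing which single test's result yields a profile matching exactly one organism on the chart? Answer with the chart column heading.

As reported, no row in the chart matches all 7 reactions.
Reversing Oxidase (to -) → unique match: Acinetobacter lwoffii.
Reversing Motility → still no organism matches.
Reversing ADH → still no organism matches.
Reversing 42°C growth → still no organism matches.
Reversing Citrate → still no organism matches.
Reversing Pigment → still no organism matches.
Reversing LDC → still no organism matches.

Oxidase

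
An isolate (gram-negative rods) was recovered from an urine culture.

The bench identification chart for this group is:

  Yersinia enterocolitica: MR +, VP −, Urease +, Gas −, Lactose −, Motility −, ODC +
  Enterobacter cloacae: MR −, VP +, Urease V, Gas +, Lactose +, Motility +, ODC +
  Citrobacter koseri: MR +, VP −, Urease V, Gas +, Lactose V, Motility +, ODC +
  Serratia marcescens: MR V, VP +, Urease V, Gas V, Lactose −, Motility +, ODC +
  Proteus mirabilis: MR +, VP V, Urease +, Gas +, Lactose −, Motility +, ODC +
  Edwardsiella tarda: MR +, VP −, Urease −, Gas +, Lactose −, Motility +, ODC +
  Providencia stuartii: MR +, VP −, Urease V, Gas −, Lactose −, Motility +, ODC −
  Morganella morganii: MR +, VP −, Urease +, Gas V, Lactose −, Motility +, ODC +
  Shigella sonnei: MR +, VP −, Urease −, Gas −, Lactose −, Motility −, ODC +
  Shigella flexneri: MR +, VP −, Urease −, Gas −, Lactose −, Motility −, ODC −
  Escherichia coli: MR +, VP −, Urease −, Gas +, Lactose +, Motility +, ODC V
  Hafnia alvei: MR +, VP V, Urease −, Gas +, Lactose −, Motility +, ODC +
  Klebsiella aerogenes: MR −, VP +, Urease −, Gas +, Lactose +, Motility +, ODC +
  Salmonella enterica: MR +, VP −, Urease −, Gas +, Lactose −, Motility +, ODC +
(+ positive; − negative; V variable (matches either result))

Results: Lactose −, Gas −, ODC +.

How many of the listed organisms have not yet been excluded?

Gas −: excludes 8 organisms — 6 left.
Lactose −: all 6 remaining candidates are consistent.
ODC +: excludes Providencia stuartii, Shigella flexneri — 4 left.
Still consistent: Morganella morganii, Serratia marcescens, Shigella sonnei, Yersinia enterocolitica.

4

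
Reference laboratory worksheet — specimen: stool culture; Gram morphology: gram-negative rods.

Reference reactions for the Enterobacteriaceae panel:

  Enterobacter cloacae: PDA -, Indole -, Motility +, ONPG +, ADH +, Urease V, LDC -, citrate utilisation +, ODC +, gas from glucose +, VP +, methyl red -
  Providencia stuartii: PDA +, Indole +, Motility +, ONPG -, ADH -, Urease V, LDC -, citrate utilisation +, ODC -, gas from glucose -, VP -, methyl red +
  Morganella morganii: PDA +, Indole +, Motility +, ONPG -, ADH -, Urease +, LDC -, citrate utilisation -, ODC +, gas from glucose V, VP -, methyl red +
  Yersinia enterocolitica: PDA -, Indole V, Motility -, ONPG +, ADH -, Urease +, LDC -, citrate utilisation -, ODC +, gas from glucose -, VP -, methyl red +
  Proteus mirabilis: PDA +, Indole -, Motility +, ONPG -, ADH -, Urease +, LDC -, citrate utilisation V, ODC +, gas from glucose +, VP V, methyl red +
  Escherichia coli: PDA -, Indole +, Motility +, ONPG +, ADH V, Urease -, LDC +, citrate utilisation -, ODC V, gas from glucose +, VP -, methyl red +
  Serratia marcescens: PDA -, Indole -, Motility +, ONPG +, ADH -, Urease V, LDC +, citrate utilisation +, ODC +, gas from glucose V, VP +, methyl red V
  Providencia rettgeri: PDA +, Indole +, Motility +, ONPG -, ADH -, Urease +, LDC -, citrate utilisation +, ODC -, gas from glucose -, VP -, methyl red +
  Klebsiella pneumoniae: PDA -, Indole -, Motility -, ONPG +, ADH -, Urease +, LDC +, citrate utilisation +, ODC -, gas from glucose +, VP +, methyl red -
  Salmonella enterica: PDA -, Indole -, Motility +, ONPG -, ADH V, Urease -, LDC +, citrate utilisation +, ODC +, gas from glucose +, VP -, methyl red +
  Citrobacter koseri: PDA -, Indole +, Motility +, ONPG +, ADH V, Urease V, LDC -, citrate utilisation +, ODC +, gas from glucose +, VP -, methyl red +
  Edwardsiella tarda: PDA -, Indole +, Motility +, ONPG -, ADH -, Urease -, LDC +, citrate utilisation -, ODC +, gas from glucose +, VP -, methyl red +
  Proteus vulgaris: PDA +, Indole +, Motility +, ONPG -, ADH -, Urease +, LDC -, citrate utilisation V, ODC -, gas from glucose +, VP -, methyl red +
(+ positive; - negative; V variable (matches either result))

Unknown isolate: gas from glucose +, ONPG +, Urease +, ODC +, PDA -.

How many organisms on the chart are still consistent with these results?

3

PDA -: excludes 5 organisms — 8 left.
Urease +: excludes Escherichia coli, Salmonella enterica, Edwardsiella tarda — 5 left.
ODC +: excludes Klebsiella pneumoniae — 4 left.
ONPG +: all 4 remaining candidates are consistent.
gas from glucose +: excludes Yersinia enterocolitica — 3 left.
Still consistent: Citrobacter koseri, Enterobacter cloacae, Serratia marcescens.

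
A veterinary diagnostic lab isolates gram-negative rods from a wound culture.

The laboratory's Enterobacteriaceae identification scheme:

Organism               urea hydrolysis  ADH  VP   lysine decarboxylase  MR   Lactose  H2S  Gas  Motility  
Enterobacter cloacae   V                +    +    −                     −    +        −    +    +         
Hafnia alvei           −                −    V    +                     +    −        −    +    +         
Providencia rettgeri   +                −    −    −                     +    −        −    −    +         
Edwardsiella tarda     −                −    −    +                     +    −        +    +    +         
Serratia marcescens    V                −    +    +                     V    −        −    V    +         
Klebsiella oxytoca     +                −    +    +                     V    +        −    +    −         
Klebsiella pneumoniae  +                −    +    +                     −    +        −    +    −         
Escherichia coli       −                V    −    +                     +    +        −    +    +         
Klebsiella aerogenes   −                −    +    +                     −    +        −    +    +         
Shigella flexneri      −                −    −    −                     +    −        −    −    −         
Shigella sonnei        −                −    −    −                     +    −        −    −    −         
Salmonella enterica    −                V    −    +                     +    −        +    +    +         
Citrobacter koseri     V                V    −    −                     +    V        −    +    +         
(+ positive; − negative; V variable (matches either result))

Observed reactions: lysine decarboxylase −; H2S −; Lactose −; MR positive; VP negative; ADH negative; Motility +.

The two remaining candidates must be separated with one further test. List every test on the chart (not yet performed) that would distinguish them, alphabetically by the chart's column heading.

Motility +: excludes Klebsiella oxytoca, Klebsiella pneumoniae, Shigella flexneri, Shigella sonnei — 9 left.
Lactose −: excludes Enterobacter cloacae, Escherichia coli, Klebsiella aerogenes — 6 left.
MR +: all 6 remaining candidates are consistent.
ADH −: all 6 remaining candidates are consistent.
H2S −: excludes Edwardsiella tarda, Salmonella enterica — 4 left.
VP −: excludes Serratia marcescens — 3 left.
lysine decarboxylase −: excludes Hafnia alvei — 2 left.
Two candidates remain: Citrobacter koseri and Providencia rettgeri.
  urea hydrolysis: V vs + — variable for at least one, does not separate.
  Gas: Citrobacter koseri +, Providencia rettgeri − — discriminates.

Gas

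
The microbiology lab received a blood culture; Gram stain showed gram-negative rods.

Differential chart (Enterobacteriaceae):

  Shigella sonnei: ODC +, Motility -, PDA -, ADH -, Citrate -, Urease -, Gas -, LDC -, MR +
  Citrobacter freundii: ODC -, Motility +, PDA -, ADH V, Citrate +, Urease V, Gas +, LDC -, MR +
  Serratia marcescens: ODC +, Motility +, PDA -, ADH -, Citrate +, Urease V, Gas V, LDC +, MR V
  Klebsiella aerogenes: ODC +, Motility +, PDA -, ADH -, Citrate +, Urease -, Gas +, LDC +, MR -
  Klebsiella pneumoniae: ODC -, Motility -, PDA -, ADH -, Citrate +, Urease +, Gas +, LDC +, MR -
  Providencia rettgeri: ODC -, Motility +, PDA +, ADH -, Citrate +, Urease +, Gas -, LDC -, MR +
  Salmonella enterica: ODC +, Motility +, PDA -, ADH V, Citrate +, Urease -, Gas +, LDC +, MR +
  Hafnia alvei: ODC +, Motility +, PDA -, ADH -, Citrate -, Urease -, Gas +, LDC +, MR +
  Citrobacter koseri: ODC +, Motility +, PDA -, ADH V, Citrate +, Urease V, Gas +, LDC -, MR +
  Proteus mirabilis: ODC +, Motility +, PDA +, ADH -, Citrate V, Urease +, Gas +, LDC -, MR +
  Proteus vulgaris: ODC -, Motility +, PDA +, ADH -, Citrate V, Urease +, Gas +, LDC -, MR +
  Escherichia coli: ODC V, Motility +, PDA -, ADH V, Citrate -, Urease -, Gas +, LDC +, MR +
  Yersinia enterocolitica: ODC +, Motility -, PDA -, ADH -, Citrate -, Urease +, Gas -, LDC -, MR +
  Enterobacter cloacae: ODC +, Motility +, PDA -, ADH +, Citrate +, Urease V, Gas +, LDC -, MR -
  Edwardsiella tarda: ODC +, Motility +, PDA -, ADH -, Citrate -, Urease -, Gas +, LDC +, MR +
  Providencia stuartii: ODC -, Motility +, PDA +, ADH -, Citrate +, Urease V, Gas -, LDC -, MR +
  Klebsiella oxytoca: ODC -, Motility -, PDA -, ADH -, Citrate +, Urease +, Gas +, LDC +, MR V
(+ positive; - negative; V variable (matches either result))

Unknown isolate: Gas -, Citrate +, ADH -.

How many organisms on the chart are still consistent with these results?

3

Gas -: excludes 12 organisms — 5 left.
Citrate +: excludes Shigella sonnei, Yersinia enterocolitica — 3 left.
ADH -: all 3 remaining candidates are consistent.
Still consistent: Providencia rettgeri, Providencia stuartii, Serratia marcescens.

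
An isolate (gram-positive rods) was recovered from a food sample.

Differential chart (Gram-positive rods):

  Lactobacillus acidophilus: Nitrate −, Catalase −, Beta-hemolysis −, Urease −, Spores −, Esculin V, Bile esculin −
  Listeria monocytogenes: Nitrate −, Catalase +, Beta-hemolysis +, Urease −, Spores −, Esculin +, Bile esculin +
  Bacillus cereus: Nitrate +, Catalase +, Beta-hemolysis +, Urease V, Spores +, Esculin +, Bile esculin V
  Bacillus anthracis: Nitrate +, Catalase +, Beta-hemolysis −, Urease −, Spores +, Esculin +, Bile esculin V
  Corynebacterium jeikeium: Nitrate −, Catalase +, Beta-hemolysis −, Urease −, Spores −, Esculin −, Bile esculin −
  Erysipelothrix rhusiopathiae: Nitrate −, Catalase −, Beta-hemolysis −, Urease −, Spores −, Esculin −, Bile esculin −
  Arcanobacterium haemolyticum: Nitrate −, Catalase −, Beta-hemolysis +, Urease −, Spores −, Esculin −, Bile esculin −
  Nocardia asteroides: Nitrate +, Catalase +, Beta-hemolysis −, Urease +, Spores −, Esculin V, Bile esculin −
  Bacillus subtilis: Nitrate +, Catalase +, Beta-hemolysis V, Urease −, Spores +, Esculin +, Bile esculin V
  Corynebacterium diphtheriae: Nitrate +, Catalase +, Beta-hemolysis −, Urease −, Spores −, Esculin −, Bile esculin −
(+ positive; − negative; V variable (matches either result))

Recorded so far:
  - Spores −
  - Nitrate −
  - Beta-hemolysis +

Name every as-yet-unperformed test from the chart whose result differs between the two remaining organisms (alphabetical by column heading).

Bile esculin, Catalase, Esculin

Nitrate −: excludes 5 organisms — 5 left.
Spores −: all 5 remaining candidates are consistent.
Beta-hemolysis +: excludes Lactobacillus acidophilus, Corynebacterium jeikeium, Erysipelothrix rhusiopathiae — 2 left.
Two candidates remain: Arcanobacterium haemolyticum and Listeria monocytogenes.
  Catalase: Arcanobacterium haemolyticum −, Listeria monocytogenes + — discriminates.
  Urease: − vs − — same for both, does not separate.
  Esculin: Arcanobacterium haemolyticum −, Listeria monocytogenes + — discriminates.
  Bile esculin: Arcanobacterium haemolyticum −, Listeria monocytogenes + — discriminates.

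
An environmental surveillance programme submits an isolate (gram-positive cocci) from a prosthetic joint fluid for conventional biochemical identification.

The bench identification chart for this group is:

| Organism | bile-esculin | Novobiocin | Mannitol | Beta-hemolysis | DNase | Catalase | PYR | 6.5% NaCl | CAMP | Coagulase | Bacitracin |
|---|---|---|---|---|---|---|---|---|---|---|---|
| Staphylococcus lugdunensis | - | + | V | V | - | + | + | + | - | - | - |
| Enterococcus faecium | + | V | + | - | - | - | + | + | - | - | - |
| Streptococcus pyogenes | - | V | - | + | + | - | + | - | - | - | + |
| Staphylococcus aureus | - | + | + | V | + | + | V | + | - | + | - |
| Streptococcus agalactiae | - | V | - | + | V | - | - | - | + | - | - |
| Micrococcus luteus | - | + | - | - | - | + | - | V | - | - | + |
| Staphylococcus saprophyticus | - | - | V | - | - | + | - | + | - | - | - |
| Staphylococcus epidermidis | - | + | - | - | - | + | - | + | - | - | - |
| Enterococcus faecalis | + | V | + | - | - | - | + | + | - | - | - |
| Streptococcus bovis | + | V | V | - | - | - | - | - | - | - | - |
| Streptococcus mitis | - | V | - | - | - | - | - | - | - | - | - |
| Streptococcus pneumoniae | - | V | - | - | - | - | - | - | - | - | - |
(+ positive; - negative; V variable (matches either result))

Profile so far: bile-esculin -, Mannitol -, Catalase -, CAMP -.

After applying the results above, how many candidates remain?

Mannitol -: excludes Enterococcus faecium, Staphylococcus aureus, Enterococcus faecalis — 9 left.
CAMP -: excludes Streptococcus agalactiae — 8 left.
bile-esculin -: excludes Streptococcus bovis — 7 left.
Catalase -: excludes Staphylococcus lugdunensis, Micrococcus luteus, Staphylococcus saprophyticus, Staphylococcus epidermidis — 3 left.
Still consistent: Streptococcus mitis, Streptococcus pneumoniae, Streptococcus pyogenes.

3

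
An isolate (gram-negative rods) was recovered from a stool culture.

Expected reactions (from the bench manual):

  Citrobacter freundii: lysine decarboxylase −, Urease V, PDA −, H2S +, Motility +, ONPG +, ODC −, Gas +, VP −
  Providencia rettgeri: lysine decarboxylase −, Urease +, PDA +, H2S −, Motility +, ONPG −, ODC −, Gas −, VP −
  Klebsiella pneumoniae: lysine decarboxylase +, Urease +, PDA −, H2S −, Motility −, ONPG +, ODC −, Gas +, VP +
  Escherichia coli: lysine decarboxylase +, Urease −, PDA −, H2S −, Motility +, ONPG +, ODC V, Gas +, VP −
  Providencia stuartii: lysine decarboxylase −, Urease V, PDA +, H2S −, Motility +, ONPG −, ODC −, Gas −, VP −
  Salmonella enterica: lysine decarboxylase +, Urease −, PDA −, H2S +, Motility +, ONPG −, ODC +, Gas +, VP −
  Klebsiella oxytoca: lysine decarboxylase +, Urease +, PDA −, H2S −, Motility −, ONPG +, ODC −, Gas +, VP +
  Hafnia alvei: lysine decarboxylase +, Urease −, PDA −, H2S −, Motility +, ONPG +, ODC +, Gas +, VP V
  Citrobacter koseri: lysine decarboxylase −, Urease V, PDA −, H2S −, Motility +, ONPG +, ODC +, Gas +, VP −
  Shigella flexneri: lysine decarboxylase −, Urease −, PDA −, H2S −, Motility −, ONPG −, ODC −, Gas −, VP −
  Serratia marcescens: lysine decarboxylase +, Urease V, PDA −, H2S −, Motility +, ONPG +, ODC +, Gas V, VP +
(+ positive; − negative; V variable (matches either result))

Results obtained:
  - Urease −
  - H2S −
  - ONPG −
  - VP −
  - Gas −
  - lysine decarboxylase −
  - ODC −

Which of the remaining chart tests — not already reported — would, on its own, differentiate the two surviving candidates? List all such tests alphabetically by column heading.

Motility, PDA

VP −: excludes Klebsiella pneumoniae, Klebsiella oxytoca, Serratia marcescens — 8 left.
lysine decarboxylase −: excludes Escherichia coli, Salmonella enterica, Hafnia alvei — 5 left.
H2S −: excludes Citrobacter freundii — 4 left.
Gas −: excludes Citrobacter koseri — 3 left.
ONPG −: all 3 remaining candidates are consistent.
ODC −: all 3 remaining candidates are consistent.
Urease −: excludes Providencia rettgeri — 2 left.
Two candidates remain: Providencia stuartii and Shigella flexneri.
  PDA: Providencia stuartii +, Shigella flexneri − — discriminates.
  Motility: Providencia stuartii +, Shigella flexneri − — discriminates.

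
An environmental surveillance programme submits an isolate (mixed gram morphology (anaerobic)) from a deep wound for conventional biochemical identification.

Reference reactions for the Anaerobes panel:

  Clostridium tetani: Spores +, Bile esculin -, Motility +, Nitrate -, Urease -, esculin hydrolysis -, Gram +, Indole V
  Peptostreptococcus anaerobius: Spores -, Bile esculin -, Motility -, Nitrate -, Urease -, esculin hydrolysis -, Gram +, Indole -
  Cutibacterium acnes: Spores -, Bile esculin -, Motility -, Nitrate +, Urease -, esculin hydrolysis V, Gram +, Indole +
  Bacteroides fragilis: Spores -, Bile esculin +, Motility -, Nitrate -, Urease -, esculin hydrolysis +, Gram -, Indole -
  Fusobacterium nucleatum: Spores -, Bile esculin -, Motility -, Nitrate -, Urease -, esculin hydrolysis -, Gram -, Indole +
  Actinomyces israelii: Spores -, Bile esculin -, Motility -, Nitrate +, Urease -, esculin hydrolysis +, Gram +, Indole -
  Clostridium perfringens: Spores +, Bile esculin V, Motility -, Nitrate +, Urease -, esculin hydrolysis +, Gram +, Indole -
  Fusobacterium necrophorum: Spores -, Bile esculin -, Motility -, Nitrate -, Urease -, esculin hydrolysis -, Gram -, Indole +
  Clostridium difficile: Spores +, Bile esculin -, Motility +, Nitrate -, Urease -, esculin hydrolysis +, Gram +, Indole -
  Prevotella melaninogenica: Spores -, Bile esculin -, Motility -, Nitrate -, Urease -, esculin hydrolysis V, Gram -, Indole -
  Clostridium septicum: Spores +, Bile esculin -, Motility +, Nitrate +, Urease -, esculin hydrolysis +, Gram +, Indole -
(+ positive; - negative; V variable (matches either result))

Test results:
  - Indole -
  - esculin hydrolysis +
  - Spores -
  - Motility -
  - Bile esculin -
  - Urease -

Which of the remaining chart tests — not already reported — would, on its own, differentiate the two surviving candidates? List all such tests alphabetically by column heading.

Gram, Nitrate

Indole -: excludes Cutibacterium acnes, Fusobacterium nucleatum, Fusobacterium necrophorum — 8 left.
esculin hydrolysis +: excludes Clostridium tetani, Peptostreptococcus anaerobius — 6 left.
Bile esculin -: excludes Bacteroides fragilis — 5 left.
Motility -: excludes Clostridium difficile, Clostridium septicum — 3 left.
Urease -: all 3 remaining candidates are consistent.
Spores -: excludes Clostridium perfringens — 2 left.
Two candidates remain: Actinomyces israelii and Prevotella melaninogenica.
  Nitrate: Actinomyces israelii +, Prevotella melaninogenica - — discriminates.
  Gram: Actinomyces israelii +, Prevotella melaninogenica - — discriminates.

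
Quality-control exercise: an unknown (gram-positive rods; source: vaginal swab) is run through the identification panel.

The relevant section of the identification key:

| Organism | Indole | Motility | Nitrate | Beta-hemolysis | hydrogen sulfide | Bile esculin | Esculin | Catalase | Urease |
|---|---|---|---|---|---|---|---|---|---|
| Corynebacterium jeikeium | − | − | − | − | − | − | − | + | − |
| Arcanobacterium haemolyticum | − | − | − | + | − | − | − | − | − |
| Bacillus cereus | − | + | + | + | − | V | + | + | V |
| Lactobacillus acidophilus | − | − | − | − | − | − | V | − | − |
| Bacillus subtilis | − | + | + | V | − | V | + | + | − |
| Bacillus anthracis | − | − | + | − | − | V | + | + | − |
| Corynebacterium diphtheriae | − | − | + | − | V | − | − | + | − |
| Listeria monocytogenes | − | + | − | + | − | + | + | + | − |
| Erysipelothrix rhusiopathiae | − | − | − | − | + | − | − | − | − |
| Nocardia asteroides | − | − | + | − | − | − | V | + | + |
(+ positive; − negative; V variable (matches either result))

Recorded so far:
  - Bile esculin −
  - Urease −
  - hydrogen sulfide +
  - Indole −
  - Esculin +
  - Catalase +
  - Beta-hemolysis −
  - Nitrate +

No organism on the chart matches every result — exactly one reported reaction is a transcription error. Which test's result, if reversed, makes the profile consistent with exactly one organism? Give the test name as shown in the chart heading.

Esculin

As reported, no row in the chart matches all 8 reactions.
Reversing hydrogen sulfide → 2 organisms match (not unique).
Reversing Catalase → still no organism matches.
Reversing Nitrate → still no organism matches.
Reversing Esculin (to −) → unique match: Corynebacterium diphtheriae.
Reversing Indole → still no organism matches.
Reversing Bile esculin → still no organism matches.
Reversing Beta-hemolysis → still no organism matches.
Reversing Urease → still no organism matches.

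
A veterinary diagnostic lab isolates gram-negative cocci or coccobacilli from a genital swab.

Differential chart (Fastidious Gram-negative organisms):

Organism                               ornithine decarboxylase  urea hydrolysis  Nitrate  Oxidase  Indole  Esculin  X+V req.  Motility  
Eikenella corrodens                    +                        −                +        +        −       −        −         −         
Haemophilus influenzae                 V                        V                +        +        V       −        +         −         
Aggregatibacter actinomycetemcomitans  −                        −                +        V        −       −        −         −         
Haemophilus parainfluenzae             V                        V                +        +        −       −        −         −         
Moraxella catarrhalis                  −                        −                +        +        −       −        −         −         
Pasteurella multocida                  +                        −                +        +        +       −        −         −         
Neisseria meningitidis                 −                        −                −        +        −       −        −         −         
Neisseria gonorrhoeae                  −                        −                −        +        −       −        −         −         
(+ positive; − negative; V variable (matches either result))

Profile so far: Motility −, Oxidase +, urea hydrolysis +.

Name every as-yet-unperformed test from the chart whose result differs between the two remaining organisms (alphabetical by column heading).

X+V req.

urea hydrolysis +: excludes 6 organisms — 2 left.
Oxidase +: all 2 remaining candidates are consistent.
Motility −: all 2 remaining candidates are consistent.
Two candidates remain: Haemophilus influenzae and Haemophilus parainfluenzae.
  ornithine decarboxylase: V vs V — variable for at least one, does not separate.
  Nitrate: + vs + — same for both, does not separate.
  Indole: V vs − — variable for at least one, does not separate.
  Esculin: − vs − — same for both, does not separate.
  X+V req.: Haemophilus influenzae +, Haemophilus parainfluenzae − — discriminates.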